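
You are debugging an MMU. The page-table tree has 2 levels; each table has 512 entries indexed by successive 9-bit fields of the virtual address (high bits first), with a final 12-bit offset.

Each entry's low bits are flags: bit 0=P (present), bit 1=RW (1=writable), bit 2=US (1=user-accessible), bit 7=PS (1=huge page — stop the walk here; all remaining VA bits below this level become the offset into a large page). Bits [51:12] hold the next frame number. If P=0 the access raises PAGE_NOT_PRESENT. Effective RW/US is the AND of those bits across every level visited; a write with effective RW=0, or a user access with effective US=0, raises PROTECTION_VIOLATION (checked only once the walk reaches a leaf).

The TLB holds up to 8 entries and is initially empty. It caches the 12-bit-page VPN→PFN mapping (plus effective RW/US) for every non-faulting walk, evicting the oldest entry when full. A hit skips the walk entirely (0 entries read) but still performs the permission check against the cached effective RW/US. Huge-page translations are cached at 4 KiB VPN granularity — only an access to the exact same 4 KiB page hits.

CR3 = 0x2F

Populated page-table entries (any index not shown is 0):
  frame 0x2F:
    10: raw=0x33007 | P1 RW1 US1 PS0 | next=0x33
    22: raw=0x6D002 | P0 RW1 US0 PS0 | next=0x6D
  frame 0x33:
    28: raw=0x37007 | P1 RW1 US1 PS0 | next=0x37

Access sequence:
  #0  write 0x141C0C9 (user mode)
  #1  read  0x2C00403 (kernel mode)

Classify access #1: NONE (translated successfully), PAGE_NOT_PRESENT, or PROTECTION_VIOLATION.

Per-access translation:
#0 VA=0x141C0C9 (w,user):
  L0 @0x2F[10] → 0x33007  P=1,RW=1,US=1,PS=0
  L1 @0x33[28] → 0x37007  P=1,RW=1,US=1,PS=0
  → PA=0x370C9  (2 entries read)
#1 VA=0x2C00403 (r,kernel):
  L0 @0x2F[22] → 0x6D002  P=0,RW=1,US=0,PS=0
  → PAGE_NOT_PRESENT  (1 entries read)

Access #1 fault: PAGE_NOT_PRESENT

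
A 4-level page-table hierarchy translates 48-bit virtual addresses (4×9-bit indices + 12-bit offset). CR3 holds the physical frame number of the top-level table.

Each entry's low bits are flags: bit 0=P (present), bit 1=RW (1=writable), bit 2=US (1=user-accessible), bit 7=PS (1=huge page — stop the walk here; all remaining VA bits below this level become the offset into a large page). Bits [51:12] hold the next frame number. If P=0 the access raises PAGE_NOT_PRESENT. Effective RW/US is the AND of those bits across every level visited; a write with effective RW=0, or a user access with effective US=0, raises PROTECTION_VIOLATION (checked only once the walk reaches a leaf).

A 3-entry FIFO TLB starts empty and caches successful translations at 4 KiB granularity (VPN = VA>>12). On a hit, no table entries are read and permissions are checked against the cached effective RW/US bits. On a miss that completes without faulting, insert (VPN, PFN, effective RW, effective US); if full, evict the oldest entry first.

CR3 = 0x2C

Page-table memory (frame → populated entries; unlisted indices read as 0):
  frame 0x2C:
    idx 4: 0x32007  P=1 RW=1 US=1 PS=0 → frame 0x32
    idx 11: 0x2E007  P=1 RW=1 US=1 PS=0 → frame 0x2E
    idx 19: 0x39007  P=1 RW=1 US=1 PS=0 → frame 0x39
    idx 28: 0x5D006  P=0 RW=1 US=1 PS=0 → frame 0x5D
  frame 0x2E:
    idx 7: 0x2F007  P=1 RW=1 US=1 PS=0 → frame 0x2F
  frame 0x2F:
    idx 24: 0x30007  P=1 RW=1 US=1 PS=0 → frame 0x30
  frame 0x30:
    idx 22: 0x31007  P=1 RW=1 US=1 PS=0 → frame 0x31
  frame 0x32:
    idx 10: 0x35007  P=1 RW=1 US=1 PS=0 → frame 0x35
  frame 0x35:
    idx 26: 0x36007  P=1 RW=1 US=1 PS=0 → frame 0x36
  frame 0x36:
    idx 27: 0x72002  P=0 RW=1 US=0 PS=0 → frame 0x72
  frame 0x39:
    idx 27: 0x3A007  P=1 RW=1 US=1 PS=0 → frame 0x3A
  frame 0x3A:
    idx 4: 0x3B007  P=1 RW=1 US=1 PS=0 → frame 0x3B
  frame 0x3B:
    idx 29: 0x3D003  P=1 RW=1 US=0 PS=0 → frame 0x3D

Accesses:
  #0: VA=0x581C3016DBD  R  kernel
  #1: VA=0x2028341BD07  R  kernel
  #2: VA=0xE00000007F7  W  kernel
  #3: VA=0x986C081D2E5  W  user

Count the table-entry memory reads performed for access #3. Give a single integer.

Per-access translation:
#0 VA=0x581C3016DBD (r,kernel):
  [0] read 0x2C idx=11: raw=0x2E007 flags P=1 W=1 U=1 S=0
  [1] read 0x2E idx=7: raw=0x2F007 flags P=1 W=1 U=1 S=0
  [2] read 0x2F idx=24: raw=0x30007 flags P=1 W=1 U=1 S=0
  [3] read 0x30 idx=22: raw=0x31007 flags P=1 W=1 U=1 S=0
  ⇒ phys 0x31DBD  [4 reads]
#1 VA=0x2028341BD07 (r,kernel):
  [0] read 0x2C idx=4: raw=0x32007 flags P=1 W=1 U=1 S=0
  [1] read 0x32 idx=10: raw=0x35007 flags P=1 W=1 U=1 S=0
  [2] read 0x35 idx=26: raw=0x36007 flags P=1 W=1 U=1 S=0
  [3] read 0x36 idx=27: raw=0x72002 flags P=0 W=1 U=0 S=0
  ⇒ fault: PAGE_NOT_PRESENT  — 4 lookups
#2 VA=0xE00000007F7 (w,kernel):
  [0] read 0x2C idx=28: raw=0x5D006 flags P=0 W=1 U=1 S=0
  ⇒ fault: PAGE_NOT_PRESENT  — 1 lookups
#3 VA=0x986C081D2E5 (w,user):
  [0] read 0x2C idx=19: raw=0x39007 flags P=1 W=1 U=1 S=0
  [1] read 0x39 idx=27: raw=0x3A007 flags P=1 W=1 U=1 S=0
  [2] read 0x3A idx=4: raw=0x3B007 flags P=1 W=1 U=1 S=0
  [3] read 0x3B idx=29: raw=0x3D003 flags P=1 W=1 U=0 S=0
  ⇒ fault: PROTECTION_VIOLATION  — 4 lookups

Entries read for #3: 4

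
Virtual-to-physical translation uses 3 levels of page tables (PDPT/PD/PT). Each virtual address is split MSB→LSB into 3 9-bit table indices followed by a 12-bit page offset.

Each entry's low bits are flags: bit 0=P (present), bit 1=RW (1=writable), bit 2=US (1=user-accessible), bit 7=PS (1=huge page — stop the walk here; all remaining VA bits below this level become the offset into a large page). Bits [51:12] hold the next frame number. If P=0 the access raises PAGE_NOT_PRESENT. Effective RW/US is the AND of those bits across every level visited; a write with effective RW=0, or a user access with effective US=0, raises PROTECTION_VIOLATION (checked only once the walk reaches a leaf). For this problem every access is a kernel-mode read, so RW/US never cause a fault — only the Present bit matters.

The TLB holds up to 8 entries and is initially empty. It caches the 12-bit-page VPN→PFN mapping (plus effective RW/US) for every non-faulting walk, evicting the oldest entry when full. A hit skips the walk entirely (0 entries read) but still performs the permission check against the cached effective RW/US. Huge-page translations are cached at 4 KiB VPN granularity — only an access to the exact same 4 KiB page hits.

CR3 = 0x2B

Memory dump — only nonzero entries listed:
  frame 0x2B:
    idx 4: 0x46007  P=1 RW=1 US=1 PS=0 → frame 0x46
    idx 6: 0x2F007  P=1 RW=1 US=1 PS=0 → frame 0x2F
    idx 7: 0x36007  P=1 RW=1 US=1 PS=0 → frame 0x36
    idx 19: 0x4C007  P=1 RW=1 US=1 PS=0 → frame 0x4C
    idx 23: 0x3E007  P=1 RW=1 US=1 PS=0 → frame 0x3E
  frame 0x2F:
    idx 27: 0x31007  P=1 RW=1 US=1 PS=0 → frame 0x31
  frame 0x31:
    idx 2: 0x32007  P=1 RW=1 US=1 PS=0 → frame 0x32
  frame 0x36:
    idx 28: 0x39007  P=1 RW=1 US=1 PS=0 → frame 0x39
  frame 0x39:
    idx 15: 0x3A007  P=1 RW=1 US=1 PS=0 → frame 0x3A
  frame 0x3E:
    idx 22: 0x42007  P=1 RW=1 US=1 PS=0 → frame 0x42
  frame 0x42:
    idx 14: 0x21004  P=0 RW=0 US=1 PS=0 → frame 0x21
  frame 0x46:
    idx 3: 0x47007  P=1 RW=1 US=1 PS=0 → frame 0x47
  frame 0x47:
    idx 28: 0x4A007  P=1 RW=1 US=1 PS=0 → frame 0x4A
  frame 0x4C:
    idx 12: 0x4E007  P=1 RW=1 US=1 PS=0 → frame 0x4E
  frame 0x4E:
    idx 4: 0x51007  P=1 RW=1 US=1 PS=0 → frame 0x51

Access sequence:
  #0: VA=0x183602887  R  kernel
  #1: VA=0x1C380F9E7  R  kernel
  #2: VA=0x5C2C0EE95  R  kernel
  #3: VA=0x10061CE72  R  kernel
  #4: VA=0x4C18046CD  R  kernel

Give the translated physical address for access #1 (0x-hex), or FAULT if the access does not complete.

Per-access translation:
#0 VA=0x183602887 (r,kernel):
  L0: frame=0x2B idx=6 entry=0x2F007 [P=1 RW=1 US=1 PS=0]
  L1: frame=0x2F idx=27 entry=0x31007 [P=1 RW=1 US=1 PS=0]
  L2: frame=0x31 idx=2 entry=0x32007 [P=1 RW=1 US=1 PS=0]
  → PA=0x32887  (3 entries read)
#1 VA=0x1C380F9E7 (r,kernel):
  L0: frame=0x2B idx=7 entry=0x36007 [P=1 RW=1 US=1 PS=0]
  L1: frame=0x36 idx=28 entry=0x39007 [P=1 RW=1 US=1 PS=0]
  L2: frame=0x39 idx=15 entry=0x3A007 [P=1 RW=1 US=1 PS=0]
  → PA=0x3A9E7  (3 entries read)
#2 VA=0x5C2C0EE95 (r,kernel):
  L0: frame=0x2B idx=23 entry=0x3E007 [P=1 RW=1 US=1 PS=0]
  L1: frame=0x3E idx=22 entry=0x42007 [P=1 RW=1 US=1 PS=0]
  L2: frame=0x42 idx=14 entry=0x21004 [P=0 RW=0 US=1 PS=0]
  ⇒ fault: PAGE_NOT_PRESENT  — 3 lookups
#3 VA=0x10061CE72 (r,kernel):
  L0: frame=0x2B idx=4 entry=0x46007 [P=1 RW=1 US=1 PS=0]
  L1: frame=0x46 idx=3 entry=0x47007 [P=1 RW=1 US=1 PS=0]
  L2: frame=0x47 idx=28 entry=0x4A007 [P=1 RW=1 US=1 PS=0]
  → PA=0x4AE72  (3 entries read)
#4 VA=0x4C18046CD (r,kernel):
  L0: frame=0x2B idx=19 entry=0x4C007 [P=1 RW=1 US=1 PS=0]
  L1: frame=0x4C idx=12 entry=0x4E007 [P=1 RW=1 US=1 PS=0]
  L2: frame=0x4E idx=4 entry=0x51007 [P=1 RW=1 US=1 PS=0]
  → PA=0x516CD  (3 entries read)

Access #1 PA: 0x3A9E7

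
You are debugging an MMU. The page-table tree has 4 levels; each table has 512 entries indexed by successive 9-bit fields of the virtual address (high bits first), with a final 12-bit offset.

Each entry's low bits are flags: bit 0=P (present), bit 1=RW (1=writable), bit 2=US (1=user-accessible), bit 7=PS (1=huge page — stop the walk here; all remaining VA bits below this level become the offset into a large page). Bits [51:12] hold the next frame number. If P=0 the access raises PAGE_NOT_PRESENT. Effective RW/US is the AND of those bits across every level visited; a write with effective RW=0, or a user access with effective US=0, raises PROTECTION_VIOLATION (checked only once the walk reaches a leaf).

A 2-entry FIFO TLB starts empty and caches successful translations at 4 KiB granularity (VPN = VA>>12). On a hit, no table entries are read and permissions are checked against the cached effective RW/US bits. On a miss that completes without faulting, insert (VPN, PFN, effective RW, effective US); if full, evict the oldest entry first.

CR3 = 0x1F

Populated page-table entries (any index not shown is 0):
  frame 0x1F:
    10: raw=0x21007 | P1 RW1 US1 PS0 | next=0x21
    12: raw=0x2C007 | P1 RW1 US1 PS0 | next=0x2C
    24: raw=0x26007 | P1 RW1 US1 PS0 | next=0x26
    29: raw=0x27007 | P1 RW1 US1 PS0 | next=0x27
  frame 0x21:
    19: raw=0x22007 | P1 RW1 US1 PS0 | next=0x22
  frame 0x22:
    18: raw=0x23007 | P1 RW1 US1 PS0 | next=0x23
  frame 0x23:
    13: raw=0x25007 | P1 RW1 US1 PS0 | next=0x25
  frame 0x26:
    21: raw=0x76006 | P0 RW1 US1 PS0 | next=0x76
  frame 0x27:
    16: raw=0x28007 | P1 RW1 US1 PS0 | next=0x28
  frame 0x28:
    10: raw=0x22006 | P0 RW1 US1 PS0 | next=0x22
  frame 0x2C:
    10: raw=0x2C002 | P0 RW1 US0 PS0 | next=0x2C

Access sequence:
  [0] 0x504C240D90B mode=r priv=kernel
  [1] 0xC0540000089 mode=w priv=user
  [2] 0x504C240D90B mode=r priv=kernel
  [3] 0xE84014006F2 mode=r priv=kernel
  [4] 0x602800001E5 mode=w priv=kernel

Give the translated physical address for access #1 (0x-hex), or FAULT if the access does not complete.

Walk each access:
#0 VA=0x504C240D90B (r,kernel):
  [0] read 0x1F idx=10: raw=0x21007 flags P=1 W=1 U=1 S=0
  [1] read 0x21 idx=19: raw=0x22007 flags P=1 W=1 U=1 S=0
  [2] read 0x22 idx=18: raw=0x23007 flags P=1 W=1 U=1 S=0
  [3] read 0x23 idx=13: raw=0x25007 flags P=1 W=1 U=1 S=0
  ⇒ phys 0x2590B  [4 reads]
#1 VA=0xC0540000089 (w,user):
  [0] read 0x1F idx=24: raw=0x26007 flags P=1 W=1 U=1 S=0
  [1] read 0x26 idx=21: raw=0x76006 flags P=0 W=1 U=1 S=0
  ⇒ fault: PAGE_NOT_PRESENT  — 2 lookups
#2 VA=0x504C240D90B (r,kernel):
  TLB hit vpn=0x504C240D → PA=0x2590B
#3 VA=0xE84014006F2 (r,kernel):
  [0] read 0x1F idx=29: raw=0x27007 flags P=1 W=1 U=1 S=0
  [1] read 0x27 idx=16: raw=0x28007 flags P=1 W=1 U=1 S=0
  [2] read 0x28 idx=10: raw=0x22006 flags P=0 W=1 U=1 S=0
  ⇒ fault: PAGE_NOT_PRESENT  — 3 lookups
#4 VA=0x602800001E5 (w,kernel):
  [0] read 0x1F idx=12: raw=0x2C007 flags P=1 W=1 U=1 S=0
  [1] read 0x2C idx=10: raw=0x2C002 flags P=0 W=1 U=0 S=0
  ⇒ fault: PAGE_NOT_PRESENT  — 2 lookups

Access #1 PA: FAULT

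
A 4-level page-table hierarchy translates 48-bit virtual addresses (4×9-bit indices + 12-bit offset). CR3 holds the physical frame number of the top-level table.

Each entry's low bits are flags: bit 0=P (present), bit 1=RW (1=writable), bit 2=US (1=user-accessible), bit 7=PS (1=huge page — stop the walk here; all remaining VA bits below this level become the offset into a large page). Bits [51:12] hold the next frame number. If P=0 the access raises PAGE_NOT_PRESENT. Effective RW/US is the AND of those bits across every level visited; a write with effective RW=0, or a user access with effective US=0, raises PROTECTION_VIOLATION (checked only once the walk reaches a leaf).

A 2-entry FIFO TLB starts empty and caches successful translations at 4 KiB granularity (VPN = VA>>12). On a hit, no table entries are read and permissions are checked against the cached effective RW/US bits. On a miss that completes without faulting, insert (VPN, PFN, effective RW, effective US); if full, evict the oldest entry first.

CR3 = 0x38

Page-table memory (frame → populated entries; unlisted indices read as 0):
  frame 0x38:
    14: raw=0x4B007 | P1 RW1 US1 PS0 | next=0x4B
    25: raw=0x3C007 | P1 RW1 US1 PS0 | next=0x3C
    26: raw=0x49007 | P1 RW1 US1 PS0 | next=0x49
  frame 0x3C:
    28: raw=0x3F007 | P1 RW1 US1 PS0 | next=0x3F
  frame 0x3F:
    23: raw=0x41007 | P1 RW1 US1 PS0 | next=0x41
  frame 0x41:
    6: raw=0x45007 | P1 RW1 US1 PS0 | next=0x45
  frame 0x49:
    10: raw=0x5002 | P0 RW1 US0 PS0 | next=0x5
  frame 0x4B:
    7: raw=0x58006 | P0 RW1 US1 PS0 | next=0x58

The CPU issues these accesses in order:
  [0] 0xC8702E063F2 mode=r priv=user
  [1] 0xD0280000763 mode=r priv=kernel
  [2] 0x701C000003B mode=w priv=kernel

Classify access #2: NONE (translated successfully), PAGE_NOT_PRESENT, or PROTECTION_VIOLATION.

Trace:
#0 VA=0xC8702E063F2 (r,user):
  [0] read 0x38 idx=25: raw=0x3C007 flags P=1 W=1 U=1 S=0
  [1] read 0x3C idx=28: raw=0x3F007 flags P=1 W=1 U=1 S=0
  [2] read 0x3F idx=23: raw=0x41007 flags P=1 W=1 U=1 S=0
  [3] read 0x41 idx=6: raw=0x45007 flags P=1 W=1 U=1 S=0
  → PA=0x453F2  (4 entries read)
#1 VA=0xD0280000763 (r,kernel):
  [0] read 0x38 idx=26: raw=0x49007 flags P=1 W=1 U=1 S=0
  [1] read 0x49 idx=10: raw=0x5002 flags P=0 W=1 U=0 S=0
  → PAGE_NOT_PRESENT  (2 entries read)
#2 VA=0x701C000003B (w,kernel):
  [0] read 0x38 idx=14: raw=0x4B007 flags P=1 W=1 U=1 S=0
  [1] read 0x4B idx=7: raw=0x58006 flags P=0 W=1 U=1 S=0
  → PAGE_NOT_PRESENT  (2 entries read)

Access #2 fault: PAGE_NOT_PRESENT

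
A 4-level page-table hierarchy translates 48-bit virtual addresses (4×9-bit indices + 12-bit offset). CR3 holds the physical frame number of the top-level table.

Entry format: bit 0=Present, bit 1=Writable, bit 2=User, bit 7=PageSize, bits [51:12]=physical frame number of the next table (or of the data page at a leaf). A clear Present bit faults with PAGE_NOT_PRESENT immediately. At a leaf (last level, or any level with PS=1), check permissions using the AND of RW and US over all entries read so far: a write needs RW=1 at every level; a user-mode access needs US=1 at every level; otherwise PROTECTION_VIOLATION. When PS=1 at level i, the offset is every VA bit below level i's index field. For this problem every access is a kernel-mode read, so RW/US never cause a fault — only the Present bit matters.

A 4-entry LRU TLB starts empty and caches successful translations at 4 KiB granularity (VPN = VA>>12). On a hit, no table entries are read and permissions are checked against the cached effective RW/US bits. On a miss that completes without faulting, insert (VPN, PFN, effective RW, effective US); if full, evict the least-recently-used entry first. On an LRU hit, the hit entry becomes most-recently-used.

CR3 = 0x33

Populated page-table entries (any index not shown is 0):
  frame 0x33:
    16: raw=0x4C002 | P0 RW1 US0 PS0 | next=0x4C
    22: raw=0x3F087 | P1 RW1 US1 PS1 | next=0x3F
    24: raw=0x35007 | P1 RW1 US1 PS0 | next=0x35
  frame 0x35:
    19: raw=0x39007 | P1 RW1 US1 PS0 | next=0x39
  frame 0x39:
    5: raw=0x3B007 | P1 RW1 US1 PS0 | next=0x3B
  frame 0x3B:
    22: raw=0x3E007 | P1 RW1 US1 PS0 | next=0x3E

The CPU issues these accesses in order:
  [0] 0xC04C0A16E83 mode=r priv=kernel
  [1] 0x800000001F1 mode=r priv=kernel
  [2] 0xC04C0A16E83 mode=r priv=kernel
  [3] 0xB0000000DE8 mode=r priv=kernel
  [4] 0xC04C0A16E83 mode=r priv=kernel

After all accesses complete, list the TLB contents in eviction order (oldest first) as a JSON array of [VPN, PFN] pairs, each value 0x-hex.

Walk each access:
#0 VA=0xC04C0A16E83 (r,kernel):
  lvl0: tbl 0x33, slot 24 ⇒ 0x35007 (P1/RW1/US1/PS0)
  lvl1: tbl 0x35, slot 19 ⇒ 0x39007 (P1/RW1/US1/PS0)
  lvl2: tbl 0x39, slot 5 ⇒ 0x3B007 (P1/RW1/US1/PS0)
  lvl3: tbl 0x3B, slot 22 ⇒ 0x3E007 (P1/RW1/US1/PS0)
  ⇒ phys 0x3EE83  [4 reads]
#1 VA=0x800000001F1 (r,kernel):
  lvl0: tbl 0x33, slot 16 ⇒ 0x4C002 (P0/RW1/US0/PS0)
  ⇒ fault: PAGE_NOT_PRESENT  — 1 lookups
#2 VA=0xC04C0A16E83 (r,kernel):
  TLB hit vpn=0xC04C0A16 → PA=0x3EE83
#3 VA=0xB0000000DE8 (r,kernel):
  lvl0: tbl 0x33, slot 22 ⇒ 0x3F087 (P1/RW1/US1/PS1)
  ⇒ phys 0x3FDE8 (huge @L0)  [1 reads]
#4 VA=0xC04C0A16E83 (r,kernel):
  TLB hit vpn=0xC04C0A16 → PA=0x3EE83

TLB: [["0xB0000000", "0x3F"], ["0xC04C0A16", "0x3E"]]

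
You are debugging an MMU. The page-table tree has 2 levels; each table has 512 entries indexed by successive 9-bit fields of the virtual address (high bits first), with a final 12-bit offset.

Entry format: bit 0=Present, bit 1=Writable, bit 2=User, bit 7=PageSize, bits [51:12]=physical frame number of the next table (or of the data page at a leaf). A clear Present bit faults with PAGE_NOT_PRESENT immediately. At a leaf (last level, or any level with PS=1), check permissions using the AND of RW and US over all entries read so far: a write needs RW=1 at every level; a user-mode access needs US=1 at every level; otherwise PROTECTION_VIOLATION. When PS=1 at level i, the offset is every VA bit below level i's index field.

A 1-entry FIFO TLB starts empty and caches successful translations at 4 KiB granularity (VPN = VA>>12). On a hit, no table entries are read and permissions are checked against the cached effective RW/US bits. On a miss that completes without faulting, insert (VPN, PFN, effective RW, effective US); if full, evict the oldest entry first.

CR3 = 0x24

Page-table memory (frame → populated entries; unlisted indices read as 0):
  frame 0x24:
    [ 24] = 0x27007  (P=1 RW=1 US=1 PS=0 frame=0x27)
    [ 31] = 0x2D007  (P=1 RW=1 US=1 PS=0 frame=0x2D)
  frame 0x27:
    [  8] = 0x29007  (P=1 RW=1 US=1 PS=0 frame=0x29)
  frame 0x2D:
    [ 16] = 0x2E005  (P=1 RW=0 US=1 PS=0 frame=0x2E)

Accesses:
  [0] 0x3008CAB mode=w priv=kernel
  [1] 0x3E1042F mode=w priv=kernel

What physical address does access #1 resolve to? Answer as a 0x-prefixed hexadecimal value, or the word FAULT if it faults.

Per-access translation:
#0 VA=0x3008CAB (w,kernel):
  [0] read 0x24 idx=24: raw=0x27007 flags P=1 W=1 U=1 S=0
  [1] read 0x27 idx=8: raw=0x29007 flags P=1 W=1 U=1 S=0
  → PA=0x29CAB  (2 entries read)
#1 VA=0x3E1042F (w,kernel):
  [0] read 0x24 idx=31: raw=0x2D007 flags P=1 W=1 U=1 S=0
  [1] read 0x2D idx=16: raw=0x2E005 flags P=1 W=0 U=1 S=0
  ⇒ fault: PROTECTION_VIOLATION  — 2 lookups

Access #1 PA: FAULT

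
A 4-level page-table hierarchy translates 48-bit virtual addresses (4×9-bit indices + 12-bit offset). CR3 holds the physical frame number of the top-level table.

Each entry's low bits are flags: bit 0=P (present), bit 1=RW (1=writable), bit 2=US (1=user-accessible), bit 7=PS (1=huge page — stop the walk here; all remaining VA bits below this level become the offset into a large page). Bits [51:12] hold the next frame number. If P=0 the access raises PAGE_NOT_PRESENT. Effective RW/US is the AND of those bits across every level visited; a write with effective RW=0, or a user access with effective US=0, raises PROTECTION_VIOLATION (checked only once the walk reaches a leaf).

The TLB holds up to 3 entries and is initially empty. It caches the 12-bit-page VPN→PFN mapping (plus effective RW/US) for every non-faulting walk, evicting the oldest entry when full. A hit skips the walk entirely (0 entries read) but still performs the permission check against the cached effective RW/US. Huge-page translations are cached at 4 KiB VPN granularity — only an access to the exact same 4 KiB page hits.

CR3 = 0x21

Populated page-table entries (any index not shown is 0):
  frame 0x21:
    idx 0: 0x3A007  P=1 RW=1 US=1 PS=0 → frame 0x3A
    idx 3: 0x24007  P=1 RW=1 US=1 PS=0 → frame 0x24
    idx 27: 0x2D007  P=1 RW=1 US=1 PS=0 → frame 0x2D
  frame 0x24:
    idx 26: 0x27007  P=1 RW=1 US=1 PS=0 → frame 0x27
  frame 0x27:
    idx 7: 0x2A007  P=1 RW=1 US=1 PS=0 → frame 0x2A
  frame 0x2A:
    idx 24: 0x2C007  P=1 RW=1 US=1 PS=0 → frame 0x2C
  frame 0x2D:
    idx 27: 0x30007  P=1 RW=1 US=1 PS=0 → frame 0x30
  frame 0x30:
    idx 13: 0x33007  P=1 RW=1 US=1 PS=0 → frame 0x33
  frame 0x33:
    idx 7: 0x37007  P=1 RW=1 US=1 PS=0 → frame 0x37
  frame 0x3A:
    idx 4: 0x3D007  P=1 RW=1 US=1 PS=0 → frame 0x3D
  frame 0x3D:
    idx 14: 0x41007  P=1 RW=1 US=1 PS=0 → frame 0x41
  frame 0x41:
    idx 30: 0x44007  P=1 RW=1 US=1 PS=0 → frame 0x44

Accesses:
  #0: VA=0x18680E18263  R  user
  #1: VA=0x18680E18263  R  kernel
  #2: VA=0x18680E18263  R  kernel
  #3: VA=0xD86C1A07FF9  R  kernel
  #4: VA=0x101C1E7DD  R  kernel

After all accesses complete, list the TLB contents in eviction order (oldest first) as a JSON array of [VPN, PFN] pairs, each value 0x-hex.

Trace:
#0 VA=0x18680E18263 (r,user):
  L0: frame=0x21 idx=3 entry=0x24007 [P=1 RW=1 US=1 PS=0]
  L1: frame=0x24 idx=26 entry=0x27007 [P=1 RW=1 US=1 PS=0]
  L2: frame=0x27 idx=7 entry=0x2A007 [P=1 RW=1 US=1 PS=0]
  L3: frame=0x2A idx=24 entry=0x2C007 [P=1 RW=1 US=1 PS=0]
  ⇒ phys 0x2C263  [4 reads]
#1 VA=0x18680E18263 (r,kernel):
  TLB hit vpn=0x18680E18 → PA=0x2C263
#2 VA=0x18680E18263 (r,kernel):
  TLB hit vpn=0x18680E18 → PA=0x2C263
#3 VA=0xD86C1A07FF9 (r,kernel):
  L0: frame=0x21 idx=27 entry=0x2D007 [P=1 RW=1 US=1 PS=0]
  L1: frame=0x2D idx=27 entry=0x30007 [P=1 RW=1 US=1 PS=0]
  L2: frame=0x30 idx=13 entry=0x33007 [P=1 RW=1 US=1 PS=0]
  L3: frame=0x33 idx=7 entry=0x37007 [P=1 RW=1 US=1 PS=0]
  ⇒ phys 0x37FF9  [4 reads]
#4 VA=0x101C1E7DD (r,kernel):
  L0: frame=0x21 idx=0 entry=0x3A007 [P=1 RW=1 US=1 PS=0]
  L1: frame=0x3A idx=4 entry=0x3D007 [P=1 RW=1 US=1 PS=0]
  L2: frame=0x3D idx=14 entry=0x41007 [P=1 RW=1 US=1 PS=0]
  L3: frame=0x41 idx=30 entry=0x44007 [P=1 RW=1 US=1 PS=0]
  ⇒ phys 0x447DD  [4 reads]

TLB: [["0x18680E18", "0x2C"], ["0xD86C1A07", "0x37"], ["0x101C1E", "0x44"]]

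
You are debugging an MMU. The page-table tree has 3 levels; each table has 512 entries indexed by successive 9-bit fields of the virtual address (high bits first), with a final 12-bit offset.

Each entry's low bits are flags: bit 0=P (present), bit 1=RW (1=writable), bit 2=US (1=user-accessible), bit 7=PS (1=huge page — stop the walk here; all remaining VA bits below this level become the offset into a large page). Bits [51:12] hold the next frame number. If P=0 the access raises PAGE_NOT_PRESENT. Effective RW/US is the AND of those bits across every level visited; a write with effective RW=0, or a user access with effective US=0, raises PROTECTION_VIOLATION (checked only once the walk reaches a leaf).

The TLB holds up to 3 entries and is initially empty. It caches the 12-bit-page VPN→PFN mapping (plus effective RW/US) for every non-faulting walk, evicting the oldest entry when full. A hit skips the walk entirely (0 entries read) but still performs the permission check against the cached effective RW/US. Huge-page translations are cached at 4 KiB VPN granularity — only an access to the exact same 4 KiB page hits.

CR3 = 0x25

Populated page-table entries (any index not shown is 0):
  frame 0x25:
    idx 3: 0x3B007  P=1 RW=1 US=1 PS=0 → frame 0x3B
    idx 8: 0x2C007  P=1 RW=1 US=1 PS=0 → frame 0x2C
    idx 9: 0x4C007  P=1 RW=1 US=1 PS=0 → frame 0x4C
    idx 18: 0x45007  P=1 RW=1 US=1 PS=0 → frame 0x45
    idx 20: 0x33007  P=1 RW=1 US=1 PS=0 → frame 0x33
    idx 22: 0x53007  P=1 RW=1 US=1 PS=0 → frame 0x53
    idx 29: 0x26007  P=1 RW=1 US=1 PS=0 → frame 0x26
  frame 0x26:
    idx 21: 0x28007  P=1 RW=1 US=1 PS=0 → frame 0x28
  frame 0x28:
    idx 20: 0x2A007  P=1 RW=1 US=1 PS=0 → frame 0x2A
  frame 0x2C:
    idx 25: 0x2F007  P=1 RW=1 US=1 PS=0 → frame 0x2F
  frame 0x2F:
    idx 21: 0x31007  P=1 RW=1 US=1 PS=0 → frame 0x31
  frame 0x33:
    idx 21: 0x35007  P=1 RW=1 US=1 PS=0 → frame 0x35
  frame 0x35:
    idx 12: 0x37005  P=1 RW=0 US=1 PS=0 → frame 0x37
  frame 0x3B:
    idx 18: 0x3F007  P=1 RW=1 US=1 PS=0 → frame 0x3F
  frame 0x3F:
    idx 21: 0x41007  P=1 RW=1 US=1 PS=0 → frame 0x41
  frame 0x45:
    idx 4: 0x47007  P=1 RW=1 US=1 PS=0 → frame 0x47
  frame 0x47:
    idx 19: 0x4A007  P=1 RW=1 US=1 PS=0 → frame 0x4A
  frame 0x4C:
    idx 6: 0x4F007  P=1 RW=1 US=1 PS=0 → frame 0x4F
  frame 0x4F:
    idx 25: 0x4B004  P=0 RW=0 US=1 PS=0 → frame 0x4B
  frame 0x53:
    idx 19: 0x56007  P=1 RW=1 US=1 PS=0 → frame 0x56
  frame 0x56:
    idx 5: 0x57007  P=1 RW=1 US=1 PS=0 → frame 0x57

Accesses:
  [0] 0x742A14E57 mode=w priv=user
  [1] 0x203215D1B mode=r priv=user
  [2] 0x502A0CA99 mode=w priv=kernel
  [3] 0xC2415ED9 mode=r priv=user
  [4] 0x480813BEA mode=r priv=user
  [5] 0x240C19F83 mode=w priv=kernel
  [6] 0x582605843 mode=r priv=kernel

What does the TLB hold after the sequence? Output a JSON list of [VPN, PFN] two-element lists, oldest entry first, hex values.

Trace:
#0 VA=0x742A14E57 (w,user):
  lvl0: tbl 0x25, slot 29 ⇒ 0x26007 (P1/RW1/US1/PS0)
  lvl1: tbl 0x26, slot 21 ⇒ 0x28007 (P1/RW1/US1/PS0)
  lvl2: tbl 0x28, slot 20 ⇒ 0x2A007 (P1/RW1/US1/PS0)
  → PA=0x2AE57  (3 entries read)
#1 VA=0x203215D1B (r,user):
  lvl0: tbl 0x25, slot 8 ⇒ 0x2C007 (P1/RW1/US1/PS0)
  lvl1: tbl 0x2C, slot 25 ⇒ 0x2F007 (P1/RW1/US1/PS0)
  lvl2: tbl 0x2F, slot 21 ⇒ 0x31007 (P1/RW1/US1/PS0)
  → PA=0x31D1B  (3 entries read)
#2 VA=0x502A0CA99 (w,kernel):
  lvl0: tbl 0x25, slot 20 ⇒ 0x33007 (P1/RW1/US1/PS0)
  lvl1: tbl 0x33, slot 21 ⇒ 0x35007 (P1/RW1/US1/PS0)
  lvl2: tbl 0x35, slot 12 ⇒ 0x37005 (P1/RW0/US1/PS0)
  → PROTECTION_VIOLATION  (3 entries read)
#3 VA=0xC2415ED9 (r,user):
  lvl0: tbl 0x25, slot 3 ⇒ 0x3B007 (P1/RW1/US1/PS0)
  lvl1: tbl 0x3B, slot 18 ⇒ 0x3F007 (P1/RW1/US1/PS0)
  lvl2: tbl 0x3F, slot 21 ⇒ 0x41007 (P1/RW1/US1/PS0)
  → PA=0x41ED9  (3 entries read)
#4 VA=0x480813BEA (r,user):
  lvl0: tbl 0x25, slot 18 ⇒ 0x45007 (P1/RW1/US1/PS0)
  lvl1: tbl 0x45, slot 4 ⇒ 0x47007 (P1/RW1/US1/PS0)
  lvl2: tbl 0x47, slot 19 ⇒ 0x4A007 (P1/RW1/US1/PS0)
  → PA=0x4ABEA  (3 entries read)
#5 VA=0x240C19F83 (w,kernel):
  lvl0: tbl 0x25, slot 9 ⇒ 0x4C007 (P1/RW1/US1/PS0)
  lvl1: tbl 0x4C, slot 6 ⇒ 0x4F007 (P1/RW1/US1/PS0)
  lvl2: tbl 0x4F, slot 25 ⇒ 0x4B004 (P0/RW0/US1/PS0)
  → PAGE_NOT_PRESENT  (3 entries read)
#6 VA=0x582605843 (r,kernel):
  lvl0: tbl 0x25, slot 22 ⇒ 0x53007 (P1/RW1/US1/PS0)
  lvl1: tbl 0x53, slot 19 ⇒ 0x56007 (P1/RW1/US1/PS0)
  lvl2: tbl 0x56, slot 5 ⇒ 0x57007 (P1/RW1/US1/PS0)
  → PA=0x57843  (3 entries read)

TLB: [["0xC2415", "0x41"], ["0x480813", "0x4A"], ["0x582605", "0x57"]]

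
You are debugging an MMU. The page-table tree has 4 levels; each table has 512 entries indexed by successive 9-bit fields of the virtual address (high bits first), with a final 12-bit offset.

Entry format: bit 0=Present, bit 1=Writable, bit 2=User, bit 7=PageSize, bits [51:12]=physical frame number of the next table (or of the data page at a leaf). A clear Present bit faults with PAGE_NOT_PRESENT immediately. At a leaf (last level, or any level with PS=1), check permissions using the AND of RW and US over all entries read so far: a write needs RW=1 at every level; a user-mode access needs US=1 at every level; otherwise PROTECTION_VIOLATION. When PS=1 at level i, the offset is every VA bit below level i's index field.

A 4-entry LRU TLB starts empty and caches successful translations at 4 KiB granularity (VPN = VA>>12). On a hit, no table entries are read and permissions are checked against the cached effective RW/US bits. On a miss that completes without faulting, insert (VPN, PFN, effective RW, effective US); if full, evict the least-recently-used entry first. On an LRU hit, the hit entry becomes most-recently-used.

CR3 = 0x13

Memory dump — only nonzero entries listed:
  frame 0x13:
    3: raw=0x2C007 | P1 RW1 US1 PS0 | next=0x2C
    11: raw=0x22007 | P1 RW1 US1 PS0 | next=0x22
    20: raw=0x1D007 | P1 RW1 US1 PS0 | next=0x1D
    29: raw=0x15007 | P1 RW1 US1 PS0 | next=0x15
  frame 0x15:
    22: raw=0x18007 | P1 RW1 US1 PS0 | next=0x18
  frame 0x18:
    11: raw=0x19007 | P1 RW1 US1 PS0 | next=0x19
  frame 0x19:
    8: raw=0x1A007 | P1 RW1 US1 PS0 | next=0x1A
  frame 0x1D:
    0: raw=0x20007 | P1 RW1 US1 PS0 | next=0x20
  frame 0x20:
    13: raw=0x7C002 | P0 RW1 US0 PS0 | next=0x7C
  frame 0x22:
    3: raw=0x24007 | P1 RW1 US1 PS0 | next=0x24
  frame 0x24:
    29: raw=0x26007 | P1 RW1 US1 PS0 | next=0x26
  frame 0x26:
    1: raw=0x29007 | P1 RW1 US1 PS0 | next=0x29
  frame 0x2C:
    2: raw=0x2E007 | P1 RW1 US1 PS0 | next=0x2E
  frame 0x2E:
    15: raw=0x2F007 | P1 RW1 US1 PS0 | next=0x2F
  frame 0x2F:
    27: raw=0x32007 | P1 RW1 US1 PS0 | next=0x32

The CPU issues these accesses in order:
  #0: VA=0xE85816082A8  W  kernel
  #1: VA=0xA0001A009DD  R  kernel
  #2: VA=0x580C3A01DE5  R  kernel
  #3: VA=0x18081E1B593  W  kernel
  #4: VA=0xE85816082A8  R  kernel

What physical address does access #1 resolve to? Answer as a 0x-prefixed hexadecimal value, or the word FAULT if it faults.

Per-access translation:
#0 VA=0xE85816082A8 (w,kernel):
  L0: frame=0x13 idx=29 entry=0x15007 [P=1 RW=1 US=1 PS=0]
  L1: frame=0x15 idx=22 entry=0x18007 [P=1 RW=1 US=1 PS=0]
  L2: frame=0x18 idx=11 entry=0x19007 [P=1 RW=1 US=1 PS=0]
  L3: frame=0x19 idx=8 entry=0x1A007 [P=1 RW=1 US=1 PS=0]
  ✓ 0x1A2A8  — 4 lookups
#1 VA=0xA0001A009DD (r,kernel):
  L0: frame=0x13 idx=20 entry=0x1D007 [P=1 RW=1 US=1 PS=0]
  L1: frame=0x1D idx=0 entry=0x20007 [P=1 RW=1 US=1 PS=0]
  L2: frame=0x20 idx=13 entry=0x7C002 [P=0 RW=1 US=0 PS=0]
  → PAGE_NOT_PRESENT  (3 entries read)
#2 VA=0x580C3A01DE5 (r,kernel):
  L0: frame=0x13 idx=11 entry=0x22007 [P=1 RW=1 US=1 PS=0]
  L1: frame=0x22 idx=3 entry=0x24007 [P=1 RW=1 US=1 PS=0]
  L2: frame=0x24 idx=29 entry=0x26007 [P=1 RW=1 US=1 PS=0]
  L3: frame=0x26 idx=1 entry=0x29007 [P=1 RW=1 US=1 PS=0]
  ✓ 0x29DE5  — 4 lookups
#3 VA=0x18081E1B593 (w,kernel):
  L0: frame=0x13 idx=3 entry=0x2C007 [P=1 RW=1 US=1 PS=0]
  L1: frame=0x2C idx=2 entry=0x2E007 [P=1 RW=1 US=1 PS=0]
  L2: frame=0x2E idx=15 entry=0x2F007 [P=1 RW=1 US=1 PS=0]
  L3: frame=0x2F idx=27 entry=0x32007 [P=1 RW=1 US=1 PS=0]
  ✓ 0x32593  — 4 lookups
#4 VA=0xE85816082A8 (r,kernel):
  TLB hit vpn=0xE8581608 → PA=0x1A2A8

Access #1 PA: FAULT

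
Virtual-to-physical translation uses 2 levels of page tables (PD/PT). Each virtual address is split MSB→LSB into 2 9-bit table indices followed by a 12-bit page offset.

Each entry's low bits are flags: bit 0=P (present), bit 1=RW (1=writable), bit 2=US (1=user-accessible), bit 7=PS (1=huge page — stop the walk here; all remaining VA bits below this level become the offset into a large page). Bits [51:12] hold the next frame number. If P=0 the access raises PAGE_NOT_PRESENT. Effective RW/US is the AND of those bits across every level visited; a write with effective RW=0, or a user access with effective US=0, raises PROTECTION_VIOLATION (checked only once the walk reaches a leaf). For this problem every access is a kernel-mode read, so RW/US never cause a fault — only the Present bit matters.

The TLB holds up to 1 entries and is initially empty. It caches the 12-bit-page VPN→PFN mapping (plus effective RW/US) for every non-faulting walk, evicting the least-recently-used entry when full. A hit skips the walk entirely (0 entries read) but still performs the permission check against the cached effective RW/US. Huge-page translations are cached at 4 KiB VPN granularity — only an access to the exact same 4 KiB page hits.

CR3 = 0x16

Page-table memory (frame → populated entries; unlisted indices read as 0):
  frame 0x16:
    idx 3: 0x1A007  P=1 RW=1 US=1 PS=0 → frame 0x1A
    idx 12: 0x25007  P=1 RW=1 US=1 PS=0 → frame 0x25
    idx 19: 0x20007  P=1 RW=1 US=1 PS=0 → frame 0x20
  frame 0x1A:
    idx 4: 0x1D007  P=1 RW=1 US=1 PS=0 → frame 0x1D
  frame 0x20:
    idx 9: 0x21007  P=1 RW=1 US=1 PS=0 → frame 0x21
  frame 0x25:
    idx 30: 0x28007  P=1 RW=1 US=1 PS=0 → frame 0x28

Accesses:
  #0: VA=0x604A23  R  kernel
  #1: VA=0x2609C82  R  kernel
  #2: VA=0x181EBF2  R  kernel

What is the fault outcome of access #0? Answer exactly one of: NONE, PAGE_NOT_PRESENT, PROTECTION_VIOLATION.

Per-access translation:
#0 VA=0x604A23 (r,kernel):
  lvl0: tbl 0x16, slot 3 ⇒ 0x1A007 (P1/RW1/US1/PS0)
  lvl1: tbl 0x1A, slot 4 ⇒ 0x1D007 (P1/RW1/US1/PS0)
  ✓ 0x1DA23  — 2 lookups
#1 VA=0x2609C82 (r,kernel):
  lvl0: tbl 0x16, slot 19 ⇒ 0x20007 (P1/RW1/US1/PS0)
  lvl1: tbl 0x20, slot 9 ⇒ 0x21007 (P1/RW1/US1/PS0)
  ✓ 0x21C82  — 2 lookups
#2 VA=0x181EBF2 (r,kernel):
  lvl0: tbl 0x16, slot 12 ⇒ 0x25007 (P1/RW1/US1/PS0)
  lvl1: tbl 0x25, slot 30 ⇒ 0x28007 (P1/RW1/US1/PS0)
  ✓ 0x28BF2  — 2 lookups

Access #0 fault: NONE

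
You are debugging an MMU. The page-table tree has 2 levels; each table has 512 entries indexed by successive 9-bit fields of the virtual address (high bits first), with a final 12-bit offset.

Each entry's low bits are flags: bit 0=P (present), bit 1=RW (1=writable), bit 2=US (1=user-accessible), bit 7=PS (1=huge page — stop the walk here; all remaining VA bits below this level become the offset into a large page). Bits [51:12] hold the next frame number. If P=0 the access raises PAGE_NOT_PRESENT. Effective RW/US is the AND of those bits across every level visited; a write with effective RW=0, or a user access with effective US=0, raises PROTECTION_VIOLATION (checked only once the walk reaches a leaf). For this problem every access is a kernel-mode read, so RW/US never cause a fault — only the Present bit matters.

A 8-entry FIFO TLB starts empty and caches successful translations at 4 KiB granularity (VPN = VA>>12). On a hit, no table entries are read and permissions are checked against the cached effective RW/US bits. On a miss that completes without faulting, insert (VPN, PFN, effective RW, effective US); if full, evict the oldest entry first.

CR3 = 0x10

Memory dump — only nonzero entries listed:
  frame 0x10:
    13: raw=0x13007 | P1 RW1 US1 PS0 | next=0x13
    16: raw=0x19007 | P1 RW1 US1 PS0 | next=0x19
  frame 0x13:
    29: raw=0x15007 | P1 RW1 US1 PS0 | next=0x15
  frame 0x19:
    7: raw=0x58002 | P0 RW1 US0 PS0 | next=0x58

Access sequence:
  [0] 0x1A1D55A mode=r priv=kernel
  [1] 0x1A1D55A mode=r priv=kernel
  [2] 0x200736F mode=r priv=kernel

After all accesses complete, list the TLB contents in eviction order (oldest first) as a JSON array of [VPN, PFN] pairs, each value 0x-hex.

Per-access translation:
#0 VA=0x1A1D55A (r,kernel):
  L0: frame=0x10 idx=13 entry=0x13007 [P=1 RW=1 US=1 PS=0]
  L1: frame=0x13 idx=29 entry=0x15007 [P=1 RW=1 US=1 PS=0]
  ✓ 0x1555A  — 2 lookups
#1 VA=0x1A1D55A (r,kernel):
  TLB hit vpn=0x1A1D → PA=0x1555A
#2 VA=0x200736F (r,kernel):
  L0: frame=0x10 idx=16 entry=0x19007 [P=1 RW=1 US=1 PS=0]
  L1: frame=0x19 idx=7 entry=0x58002 [P=0 RW=1 US=0 PS=0]
  → PAGE_NOT_PRESENT  (2 entries read)

TLB: [["0x1A1D", "0x15"]]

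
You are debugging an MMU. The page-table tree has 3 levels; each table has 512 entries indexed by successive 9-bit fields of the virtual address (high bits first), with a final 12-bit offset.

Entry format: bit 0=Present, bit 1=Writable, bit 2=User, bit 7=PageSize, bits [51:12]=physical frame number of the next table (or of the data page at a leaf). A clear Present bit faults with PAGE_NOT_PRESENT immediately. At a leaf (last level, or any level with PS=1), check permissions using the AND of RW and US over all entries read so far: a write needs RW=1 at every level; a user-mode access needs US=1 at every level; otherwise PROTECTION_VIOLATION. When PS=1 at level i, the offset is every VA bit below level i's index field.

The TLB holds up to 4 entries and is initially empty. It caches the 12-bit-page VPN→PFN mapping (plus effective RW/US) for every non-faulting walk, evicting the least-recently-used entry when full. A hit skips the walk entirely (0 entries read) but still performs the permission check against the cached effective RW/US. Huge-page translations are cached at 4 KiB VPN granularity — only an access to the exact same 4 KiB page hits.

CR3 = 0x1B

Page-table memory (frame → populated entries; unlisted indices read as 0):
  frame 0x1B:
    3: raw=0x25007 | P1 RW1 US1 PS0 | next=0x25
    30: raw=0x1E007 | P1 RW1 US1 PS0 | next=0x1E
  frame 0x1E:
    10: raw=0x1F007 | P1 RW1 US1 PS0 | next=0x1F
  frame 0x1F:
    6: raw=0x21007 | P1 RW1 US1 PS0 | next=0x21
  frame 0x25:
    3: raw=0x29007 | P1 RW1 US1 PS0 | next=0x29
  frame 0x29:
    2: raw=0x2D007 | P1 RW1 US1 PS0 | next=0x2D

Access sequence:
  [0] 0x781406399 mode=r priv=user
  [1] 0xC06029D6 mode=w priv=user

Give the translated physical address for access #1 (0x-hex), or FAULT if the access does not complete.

Walk each access:
#0 VA=0x781406399 (r,user):
  L0 @0x1B[30] → 0x1E007  P=1,RW=1,US=1,PS=0
  L1 @0x1E[10] → 0x1F007  P=1,RW=1,US=1,PS=0
  L2 @0x1F[6] → 0x21007  P=1,RW=1,US=1,PS=0
  ⇒ phys 0x21399  [3 reads]
#1 VA=0xC06029D6 (w,user):
  L0 @0x1B[3] → 0x25007  P=1,RW=1,US=1,PS=0
  L1 @0x25[3] → 0x29007  P=1,RW=1,US=1,PS=0
  L2 @0x29[2] → 0x2D007  P=1,RW=1,US=1,PS=0
  ⇒ phys 0x2D9D6  [3 reads]

Access #1 PA: 0x2D9D6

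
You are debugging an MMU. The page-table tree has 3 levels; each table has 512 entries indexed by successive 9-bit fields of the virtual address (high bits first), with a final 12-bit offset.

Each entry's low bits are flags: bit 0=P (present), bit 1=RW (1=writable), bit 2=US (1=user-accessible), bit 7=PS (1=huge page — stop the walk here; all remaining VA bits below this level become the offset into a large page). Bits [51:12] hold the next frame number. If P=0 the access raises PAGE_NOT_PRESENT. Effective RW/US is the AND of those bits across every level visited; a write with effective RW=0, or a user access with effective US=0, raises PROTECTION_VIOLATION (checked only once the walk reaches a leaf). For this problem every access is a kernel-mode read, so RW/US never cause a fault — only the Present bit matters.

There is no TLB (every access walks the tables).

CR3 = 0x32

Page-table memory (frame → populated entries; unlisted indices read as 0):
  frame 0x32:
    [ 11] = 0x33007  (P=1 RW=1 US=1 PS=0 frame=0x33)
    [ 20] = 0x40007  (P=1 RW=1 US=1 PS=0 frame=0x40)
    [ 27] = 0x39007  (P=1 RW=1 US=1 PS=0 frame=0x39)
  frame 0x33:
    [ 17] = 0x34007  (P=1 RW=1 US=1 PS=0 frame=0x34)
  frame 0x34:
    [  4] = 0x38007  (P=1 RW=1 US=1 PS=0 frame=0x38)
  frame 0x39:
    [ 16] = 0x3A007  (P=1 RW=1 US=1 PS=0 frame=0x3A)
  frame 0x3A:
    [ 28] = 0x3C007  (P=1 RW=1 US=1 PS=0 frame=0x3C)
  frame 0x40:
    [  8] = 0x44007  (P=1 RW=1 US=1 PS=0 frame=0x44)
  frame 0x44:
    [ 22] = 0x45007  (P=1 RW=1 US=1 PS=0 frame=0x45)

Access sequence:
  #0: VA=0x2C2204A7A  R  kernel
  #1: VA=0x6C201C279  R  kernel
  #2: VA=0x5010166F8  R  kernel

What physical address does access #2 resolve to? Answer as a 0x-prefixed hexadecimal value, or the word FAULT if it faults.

Per-access translation:
#0 VA=0x2C2204A7A (r,kernel):
  lvl0: tbl 0x32, slot 11 ⇒ 0x33007 (P1/RW1/US1/PS0)
  lvl1: tbl 0x33, slot 17 ⇒ 0x34007 (P1/RW1/US1/PS0)
  lvl2: tbl 0x34, slot 4 ⇒ 0x38007 (P1/RW1/US1/PS0)
  → PA=0x38A7A  (3 entries read)
#1 VA=0x6C201C279 (r,kernel):
  lvl0: tbl 0x32, slot 27 ⇒ 0x39007 (P1/RW1/US1/PS0)
  lvl1: tbl 0x39, slot 16 ⇒ 0x3A007 (P1/RW1/US1/PS0)
  lvl2: tbl 0x3A, slot 28 ⇒ 0x3C007 (P1/RW1/US1/PS0)
  → PA=0x3C279  (3 entries read)
#2 VA=0x5010166F8 (r,kernel):
  lvl0: tbl 0x32, slot 20 ⇒ 0x40007 (P1/RW1/US1/PS0)
  lvl1: tbl 0x40, slot 8 ⇒ 0x44007 (P1/RW1/US1/PS0)
  lvl2: tbl 0x44, slot 22 ⇒ 0x45007 (P1/RW1/US1/PS0)
  → PA=0x456F8  (3 entries read)

Access #2 PA: 0x456F8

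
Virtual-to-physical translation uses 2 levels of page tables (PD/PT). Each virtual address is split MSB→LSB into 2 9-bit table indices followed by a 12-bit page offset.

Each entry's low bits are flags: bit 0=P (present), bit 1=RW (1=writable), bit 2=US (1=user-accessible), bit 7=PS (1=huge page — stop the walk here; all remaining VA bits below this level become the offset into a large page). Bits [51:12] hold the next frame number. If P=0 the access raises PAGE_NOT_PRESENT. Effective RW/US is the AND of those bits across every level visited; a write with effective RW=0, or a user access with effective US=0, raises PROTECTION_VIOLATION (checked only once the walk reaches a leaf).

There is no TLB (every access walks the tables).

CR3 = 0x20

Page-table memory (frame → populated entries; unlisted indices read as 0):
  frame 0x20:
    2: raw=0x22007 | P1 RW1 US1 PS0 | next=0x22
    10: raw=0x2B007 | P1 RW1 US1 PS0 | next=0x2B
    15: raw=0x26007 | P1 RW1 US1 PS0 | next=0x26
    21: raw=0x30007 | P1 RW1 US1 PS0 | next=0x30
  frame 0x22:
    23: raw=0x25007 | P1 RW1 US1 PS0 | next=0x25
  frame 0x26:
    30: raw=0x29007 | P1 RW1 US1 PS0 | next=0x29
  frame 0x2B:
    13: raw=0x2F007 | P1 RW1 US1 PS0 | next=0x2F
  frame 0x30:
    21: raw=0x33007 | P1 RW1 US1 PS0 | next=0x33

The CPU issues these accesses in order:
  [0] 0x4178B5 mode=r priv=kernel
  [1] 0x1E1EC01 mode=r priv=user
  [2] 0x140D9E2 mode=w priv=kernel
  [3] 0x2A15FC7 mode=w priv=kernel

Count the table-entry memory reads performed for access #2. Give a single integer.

Walk each access:
#0 VA=0x4178B5 (r,kernel):
  [0] read 0x20 idx=2: raw=0x22007 flags P=1 W=1 U=1 S=0
  [1] read 0x22 idx=23: raw=0x25007 flags P=1 W=1 U=1 S=0
  ✓ 0x258B5  — 2 lookups
#1 VA=0x1E1EC01 (r,user):
  [0] read 0x20 idx=15: raw=0x26007 flags P=1 W=1 U=1 S=0
  [1] read 0x26 idx=30: raw=0x29007 flags P=1 W=1 U=1 S=0
  ✓ 0x29C01  — 2 lookups
#2 VA=0x140D9E2 (w,kernel):
  [0] read 0x20 idx=10: raw=0x2B007 flags P=1 W=1 U=1 S=0
  [1] read 0x2B idx=13: raw=0x2F007 flags P=1 W=1 U=1 S=0
  ✓ 0x2F9E2  — 2 lookups
#3 VA=0x2A15FC7 (w,kernel):
  [0] read 0x20 idx=21: raw=0x30007 flags P=1 W=1 U=1 S=0
  [1] read 0x30 idx=21: raw=0x33007 flags P=1 W=1 U=1 S=0
  ✓ 0x33FC7  — 2 lookups

Entries read for #2: 2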